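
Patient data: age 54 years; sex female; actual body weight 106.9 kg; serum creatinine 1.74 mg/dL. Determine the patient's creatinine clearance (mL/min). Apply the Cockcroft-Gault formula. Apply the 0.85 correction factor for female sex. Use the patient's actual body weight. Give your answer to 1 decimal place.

CrCl = (140 − 54) × 106.9 / (72 × 1.74) × 0.85 = 9193.4 / 125.28 × 0.85 ≈ 62.4 mL/min

62.4 mL/min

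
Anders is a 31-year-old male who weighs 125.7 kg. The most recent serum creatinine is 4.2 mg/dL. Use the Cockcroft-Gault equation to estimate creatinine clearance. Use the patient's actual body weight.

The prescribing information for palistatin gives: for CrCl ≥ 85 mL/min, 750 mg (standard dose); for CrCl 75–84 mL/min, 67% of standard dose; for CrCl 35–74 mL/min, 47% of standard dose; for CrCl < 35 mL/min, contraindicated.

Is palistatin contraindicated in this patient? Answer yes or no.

CrCl = (140 − 31) × 125.7 / (72 × 4.2) = 13701.3 / 302.40 ≈ 45.3 mL/min
CrCl ≈ 45 mL/min, which is ≥ 35 mL/min.

no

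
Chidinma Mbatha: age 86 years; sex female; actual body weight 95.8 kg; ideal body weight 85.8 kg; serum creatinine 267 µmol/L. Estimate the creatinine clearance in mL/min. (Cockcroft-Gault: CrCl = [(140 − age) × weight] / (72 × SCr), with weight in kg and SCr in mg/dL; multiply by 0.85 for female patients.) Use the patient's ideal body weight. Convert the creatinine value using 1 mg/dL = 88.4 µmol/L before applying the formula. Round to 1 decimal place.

SCr = 267 / 88.4 = 3.02 mg/dL
CrCl = (140 − 86) × 85.8 / (72 × 3.02) × 0.85 = 4633.2 / 217.44 × 0.85 ≈ 18.1 mL/min

18.1 mL/min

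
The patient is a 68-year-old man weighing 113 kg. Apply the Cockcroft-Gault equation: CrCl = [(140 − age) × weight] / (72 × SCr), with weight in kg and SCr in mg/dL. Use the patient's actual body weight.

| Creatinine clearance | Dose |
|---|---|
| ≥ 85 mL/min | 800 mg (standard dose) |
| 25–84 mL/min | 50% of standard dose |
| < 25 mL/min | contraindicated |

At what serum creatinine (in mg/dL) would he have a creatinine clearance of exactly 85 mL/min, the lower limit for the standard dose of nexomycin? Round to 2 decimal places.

Standard dose requires CrCl ≥ 85 mL/min.
Set (140 − 68) × 113 / (72 × SCr) = 85
SCr = (140 − 68) × 113 / (72 × 85) = 1.329 mg/dL

1.33 mg/dL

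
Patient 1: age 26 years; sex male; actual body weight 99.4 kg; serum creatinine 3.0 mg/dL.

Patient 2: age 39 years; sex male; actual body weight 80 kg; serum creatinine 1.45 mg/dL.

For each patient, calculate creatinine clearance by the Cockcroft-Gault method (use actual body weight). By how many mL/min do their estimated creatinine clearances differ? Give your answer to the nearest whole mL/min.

25 mL/min

Patient 1: CrCl = (140 − 26) × 99.4 / (72 × 3) = 11331.6 / 216.00 ≈ 52.5 mL/min
Patient 2: CrCl = (140 − 39) × 80 / (72 × 1.45) = 8080.0 / 104.40 ≈ 77.4 mL/min
|52.5 − 77.4| = 24.9 mL/min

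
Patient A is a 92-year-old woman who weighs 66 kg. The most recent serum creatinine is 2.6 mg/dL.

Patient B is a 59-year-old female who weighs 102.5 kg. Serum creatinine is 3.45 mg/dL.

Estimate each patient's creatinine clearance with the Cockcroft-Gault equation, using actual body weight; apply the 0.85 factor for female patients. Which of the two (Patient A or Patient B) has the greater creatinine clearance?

Patient A: CrCl = (140 − 92) × 66 / (72 × 2.6) × 0.85 = 3168.0 / 187.20 × 0.85 ≈ 14.4 mL/min
Patient B: CrCl = (140 − 59) × 102.5 / (72 × 3.45) × 0.85 = 8302.5 / 248.40 × 0.85 ≈ 28.4 mL/min
14.4 vs 28.4 mL/min → Patient B is higher.

Patient B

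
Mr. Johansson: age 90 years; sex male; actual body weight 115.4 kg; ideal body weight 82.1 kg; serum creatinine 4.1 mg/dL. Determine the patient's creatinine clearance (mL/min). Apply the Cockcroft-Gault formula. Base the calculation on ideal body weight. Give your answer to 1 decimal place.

13.9 mL/min

CrCl = (140 − 90) × 82.1 / (72 × 4.1) = 4105.0 / 295.20 ≈ 13.9 mL/min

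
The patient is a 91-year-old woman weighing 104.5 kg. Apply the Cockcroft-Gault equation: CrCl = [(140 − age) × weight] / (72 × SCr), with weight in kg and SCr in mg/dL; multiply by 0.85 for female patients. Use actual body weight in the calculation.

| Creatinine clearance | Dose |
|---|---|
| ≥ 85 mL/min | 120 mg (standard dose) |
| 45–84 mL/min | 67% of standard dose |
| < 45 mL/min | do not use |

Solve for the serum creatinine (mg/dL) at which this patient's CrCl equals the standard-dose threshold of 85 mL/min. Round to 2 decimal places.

0.71 mg/dL

Standard dose requires CrCl ≥ 85 mL/min.
Set (140 − 91) × 104.5 × 0.85 / (72 × SCr) = 85
SCr = (140 − 91) × 104.5 × 0.85 / (72 × 85) = 0.711 mg/dL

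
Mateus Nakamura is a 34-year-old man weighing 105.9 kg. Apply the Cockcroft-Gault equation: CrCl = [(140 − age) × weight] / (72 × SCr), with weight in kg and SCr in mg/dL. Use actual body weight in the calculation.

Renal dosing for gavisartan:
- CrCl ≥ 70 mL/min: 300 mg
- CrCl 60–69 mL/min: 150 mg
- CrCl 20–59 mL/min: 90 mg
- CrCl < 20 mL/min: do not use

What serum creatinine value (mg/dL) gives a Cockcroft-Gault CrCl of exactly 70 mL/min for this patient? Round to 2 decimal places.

Standard dose requires CrCl ≥ 70 mL/min.
Set (140 − 34) × 105.9 / (72 × SCr) = 70
SCr = (140 − 34) × 105.9 / (72 × 70) = 2.227 mg/dL

2.23 mg/dL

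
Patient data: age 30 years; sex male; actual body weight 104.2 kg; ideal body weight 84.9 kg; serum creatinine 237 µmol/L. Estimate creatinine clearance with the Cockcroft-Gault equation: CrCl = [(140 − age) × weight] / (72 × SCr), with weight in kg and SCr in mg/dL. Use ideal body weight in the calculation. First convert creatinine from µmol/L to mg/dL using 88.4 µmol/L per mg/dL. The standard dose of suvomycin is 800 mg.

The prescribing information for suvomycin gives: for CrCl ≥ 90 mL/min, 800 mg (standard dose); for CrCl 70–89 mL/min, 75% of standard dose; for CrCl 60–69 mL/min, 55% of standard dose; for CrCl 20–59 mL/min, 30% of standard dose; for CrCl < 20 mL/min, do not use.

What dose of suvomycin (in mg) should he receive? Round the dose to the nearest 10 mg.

SCr = 237 / 88.4 = 2.681 mg/dL
CrCl = (140 − 30) × 84.9 / (72 × 2.681) = 9339.0 / 193.03 ≈ 48.4 mL/min
CrCl ≈ 48 mL/min → bracket 20–59 mL/min.
30% of 800 mg = 240 mg

240 mg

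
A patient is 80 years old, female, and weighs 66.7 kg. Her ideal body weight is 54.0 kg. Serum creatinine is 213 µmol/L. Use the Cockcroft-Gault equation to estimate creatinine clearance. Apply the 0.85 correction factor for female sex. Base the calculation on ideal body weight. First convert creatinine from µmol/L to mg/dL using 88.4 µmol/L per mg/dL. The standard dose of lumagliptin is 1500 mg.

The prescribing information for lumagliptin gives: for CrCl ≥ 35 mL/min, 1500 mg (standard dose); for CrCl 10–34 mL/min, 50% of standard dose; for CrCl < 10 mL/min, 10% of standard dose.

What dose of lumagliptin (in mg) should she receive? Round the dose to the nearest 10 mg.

750 mg

SCr = 213 / 88.4 = 2.41 mg/dL
CrCl = (140 − 80) × 54 / (72 × 2.41) × 0.85 = 3240.0 / 173.52 × 0.85 ≈ 15.9 mL/min
CrCl ≈ 16 mL/min → bracket 10–34 mL/min.
50% of 1500 mg = 750 mg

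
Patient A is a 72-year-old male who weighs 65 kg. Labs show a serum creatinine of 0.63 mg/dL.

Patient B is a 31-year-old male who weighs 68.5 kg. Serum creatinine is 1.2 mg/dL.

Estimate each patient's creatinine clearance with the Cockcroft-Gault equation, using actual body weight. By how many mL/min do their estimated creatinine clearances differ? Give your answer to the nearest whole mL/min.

Patient A: CrCl = (140 − 72) × 65 / (72 × 0.63) = 4420.0 / 45.36 ≈ 97.4 mL/min
Patient B: CrCl = (140 − 31) × 68.5 / (72 × 1.2) = 7466.5 / 86.40 ≈ 86.4 mL/min
|97.4 − 86.4| = 11.0 mL/min

11 mL/min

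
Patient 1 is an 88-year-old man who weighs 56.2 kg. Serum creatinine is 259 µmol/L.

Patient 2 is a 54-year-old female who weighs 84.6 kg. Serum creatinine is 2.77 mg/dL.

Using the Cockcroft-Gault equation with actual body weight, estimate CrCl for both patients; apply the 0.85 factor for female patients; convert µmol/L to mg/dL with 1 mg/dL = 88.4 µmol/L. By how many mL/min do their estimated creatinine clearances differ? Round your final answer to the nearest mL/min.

17 mL/min

Patient 1: SCr = 259 / 88.4 = 2.93 mg/dL
Patient 1: CrCl = (140 − 88) × 56.2 / (72 × 2.93) = 2922.4 / 210.96 ≈ 13.9 mL/min
Patient 2: CrCl = (140 − 54) × 84.6 / (72 × 2.77) × 0.85 = 7275.6 / 199.44 × 0.85 ≈ 31.0 mL/min
|13.9 − 31.0| = 17.1 mL/min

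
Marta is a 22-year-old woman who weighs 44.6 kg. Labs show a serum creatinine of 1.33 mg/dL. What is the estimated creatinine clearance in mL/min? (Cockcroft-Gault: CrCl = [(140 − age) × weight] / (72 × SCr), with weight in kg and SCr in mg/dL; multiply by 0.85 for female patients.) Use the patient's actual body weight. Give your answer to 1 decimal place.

46.7 mL/min

CrCl = (140 − 22) × 44.6 / (72 × 1.33) × 0.85 = 5262.8 / 95.76 × 0.85 ≈ 46.7 mL/min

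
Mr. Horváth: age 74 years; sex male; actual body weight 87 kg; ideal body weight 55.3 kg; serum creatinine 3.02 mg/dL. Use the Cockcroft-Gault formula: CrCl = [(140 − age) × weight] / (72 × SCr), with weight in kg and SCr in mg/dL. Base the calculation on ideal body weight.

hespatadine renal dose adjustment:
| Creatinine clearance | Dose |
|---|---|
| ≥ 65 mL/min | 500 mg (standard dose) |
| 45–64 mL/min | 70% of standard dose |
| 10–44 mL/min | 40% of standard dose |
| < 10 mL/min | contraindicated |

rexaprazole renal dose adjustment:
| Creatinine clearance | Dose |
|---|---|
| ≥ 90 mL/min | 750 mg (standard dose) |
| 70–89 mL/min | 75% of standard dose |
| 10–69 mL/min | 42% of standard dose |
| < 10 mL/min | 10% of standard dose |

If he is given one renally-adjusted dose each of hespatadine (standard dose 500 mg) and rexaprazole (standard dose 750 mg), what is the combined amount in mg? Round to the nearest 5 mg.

CrCl = (140 − 74) × 55.3 / (72 × 3.02) = 3649.8 / 217.44 ≈ 16.8 mL/min
CrCl ≈ 17 mL/min.
hespatadine: 10–44 mL/min → 40% of 500 mg = 200 mg.
rexaprazole: 10–69 mL/min → 42% of 750 mg = 315 mg.
Total = 200 + 315 = 515 mg.

515 mg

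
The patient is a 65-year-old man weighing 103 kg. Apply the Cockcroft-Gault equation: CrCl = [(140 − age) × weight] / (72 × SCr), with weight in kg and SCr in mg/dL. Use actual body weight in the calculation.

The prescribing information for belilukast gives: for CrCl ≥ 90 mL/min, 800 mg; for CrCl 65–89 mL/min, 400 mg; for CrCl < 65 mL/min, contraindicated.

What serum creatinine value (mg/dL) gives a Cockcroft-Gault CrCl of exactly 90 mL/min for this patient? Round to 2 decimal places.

Standard dose requires CrCl ≥ 90 mL/min.
Set (140 − 65) × 103 / (72 × SCr) = 90
SCr = (140 − 65) × 103 / (72 × 90) = 1.192 mg/dL

1.19 mg/dL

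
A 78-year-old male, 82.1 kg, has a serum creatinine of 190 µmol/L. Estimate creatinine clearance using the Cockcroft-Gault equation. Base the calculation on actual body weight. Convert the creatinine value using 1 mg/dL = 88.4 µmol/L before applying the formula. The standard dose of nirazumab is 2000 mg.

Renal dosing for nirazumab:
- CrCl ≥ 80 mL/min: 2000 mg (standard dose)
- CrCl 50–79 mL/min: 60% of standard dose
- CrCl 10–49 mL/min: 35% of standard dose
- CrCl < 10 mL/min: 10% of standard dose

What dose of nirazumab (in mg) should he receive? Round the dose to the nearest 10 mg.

700 mg

SCr = 190 / 88.4 = 2.149 mg/dL
CrCl = (140 − 78) × 82.1 / (72 × 2.149) = 5090.2 / 154.73 ≈ 32.9 mL/min
CrCl ≈ 33 mL/min → bracket 10–49 mL/min.
35% of 2000 mg = 700 mg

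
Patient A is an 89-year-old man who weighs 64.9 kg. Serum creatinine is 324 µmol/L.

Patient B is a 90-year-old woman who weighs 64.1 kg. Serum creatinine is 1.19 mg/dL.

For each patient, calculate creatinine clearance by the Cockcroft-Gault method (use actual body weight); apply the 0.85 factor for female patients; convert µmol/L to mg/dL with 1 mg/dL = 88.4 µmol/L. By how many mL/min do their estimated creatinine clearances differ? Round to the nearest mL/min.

19 mL/min

Patient A: SCr = 324 / 88.4 = 3.665 mg/dL
Patient A: CrCl = (140 − 89) × 64.9 / (72 × 3.665) = 3309.9 / 263.88 ≈ 12.5 mL/min
Patient B: CrCl = (140 − 90) × 64.1 / (72 × 1.19) × 0.85 = 3205.0 / 85.68 × 0.85 ≈ 31.8 mL/min
|12.5 − 31.8| = 19.3 mL/min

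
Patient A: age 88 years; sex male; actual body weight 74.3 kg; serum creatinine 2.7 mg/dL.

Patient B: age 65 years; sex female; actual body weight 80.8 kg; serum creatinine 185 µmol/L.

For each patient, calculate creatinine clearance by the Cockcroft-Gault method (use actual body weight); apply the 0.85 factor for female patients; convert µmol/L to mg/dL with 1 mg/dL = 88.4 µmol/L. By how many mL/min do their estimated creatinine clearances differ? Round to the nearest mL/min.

14 mL/min

Patient A: CrCl = (140 − 88) × 74.3 / (72 × 2.7) = 3863.6 / 194.40 ≈ 19.9 mL/min
Patient B: SCr = 185 / 88.4 = 2.093 mg/dL
Patient B: CrCl = (140 − 65) × 80.8 / (72 × 2.093) × 0.85 = 6060.0 / 150.70 × 0.85 ≈ 34.2 mL/min
|19.9 − 34.2| = 14.3 mL/min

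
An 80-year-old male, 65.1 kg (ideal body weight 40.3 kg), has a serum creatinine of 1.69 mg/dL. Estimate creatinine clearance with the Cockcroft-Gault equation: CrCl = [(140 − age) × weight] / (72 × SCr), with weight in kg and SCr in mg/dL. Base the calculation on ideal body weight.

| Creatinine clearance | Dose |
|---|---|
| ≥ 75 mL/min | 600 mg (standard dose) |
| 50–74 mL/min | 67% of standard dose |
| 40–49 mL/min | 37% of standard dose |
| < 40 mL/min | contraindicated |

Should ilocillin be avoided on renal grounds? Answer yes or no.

CrCl = (140 − 80) × 40.3 / (72 × 1.69) = 2418.0 / 121.68 ≈ 19.9 mL/min
CrCl ≈ 20 mL/min, which is < 40 mL/min.

yes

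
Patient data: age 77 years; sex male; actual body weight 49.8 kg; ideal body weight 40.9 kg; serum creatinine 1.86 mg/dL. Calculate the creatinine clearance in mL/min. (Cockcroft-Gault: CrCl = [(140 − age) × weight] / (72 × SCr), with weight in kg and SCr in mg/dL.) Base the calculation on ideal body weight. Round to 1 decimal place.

CrCl = (140 − 77) × 40.9 / (72 × 1.86) = 2576.7 / 133.92 ≈ 19.2 mL/min

19.2 mL/min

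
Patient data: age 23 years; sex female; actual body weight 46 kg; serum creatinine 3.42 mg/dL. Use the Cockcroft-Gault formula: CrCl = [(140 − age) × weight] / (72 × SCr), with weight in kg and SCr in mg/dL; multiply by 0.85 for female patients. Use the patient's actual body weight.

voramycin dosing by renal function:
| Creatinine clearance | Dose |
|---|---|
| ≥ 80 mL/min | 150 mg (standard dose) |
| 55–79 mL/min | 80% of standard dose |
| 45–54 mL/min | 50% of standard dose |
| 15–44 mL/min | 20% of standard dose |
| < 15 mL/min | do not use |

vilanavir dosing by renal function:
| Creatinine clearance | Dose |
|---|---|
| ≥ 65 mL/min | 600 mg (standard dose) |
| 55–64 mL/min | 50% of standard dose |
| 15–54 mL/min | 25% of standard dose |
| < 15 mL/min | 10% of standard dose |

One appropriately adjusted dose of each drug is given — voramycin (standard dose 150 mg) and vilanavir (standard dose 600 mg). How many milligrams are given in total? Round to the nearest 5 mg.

CrCl = (140 − 23) × 46 / (72 × 3.42) × 0.85 = 5382.0 / 246.24 × 0.85 ≈ 18.6 mL/min
CrCl ≈ 19 mL/min.
voramycin: 15–44 mL/min → 20% of 150 mg = 30 mg.
vilanavir: 15–54 mL/min → 25% of 600 mg = 150 mg.
Total = 30 + 150 = 180 mg.

180 mg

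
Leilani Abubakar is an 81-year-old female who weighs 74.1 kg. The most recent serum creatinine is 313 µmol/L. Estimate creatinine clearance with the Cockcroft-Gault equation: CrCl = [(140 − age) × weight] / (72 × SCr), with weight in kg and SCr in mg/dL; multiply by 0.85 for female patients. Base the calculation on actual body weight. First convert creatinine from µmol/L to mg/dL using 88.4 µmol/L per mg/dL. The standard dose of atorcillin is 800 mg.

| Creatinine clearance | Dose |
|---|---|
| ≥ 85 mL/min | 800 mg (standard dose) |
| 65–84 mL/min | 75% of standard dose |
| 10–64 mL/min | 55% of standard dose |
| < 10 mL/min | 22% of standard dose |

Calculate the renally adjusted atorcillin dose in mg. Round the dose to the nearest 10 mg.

440 mg

SCr = 313 / 88.4 = 3.541 mg/dL
CrCl = (140 − 81) × 74.1 / (72 × 3.541) × 0.85 = 4371.9 / 254.95 × 0.85 ≈ 14.6 mL/min
CrCl ≈ 15 mL/min → bracket 10–64 mL/min.
55% of 800 mg = 440 mg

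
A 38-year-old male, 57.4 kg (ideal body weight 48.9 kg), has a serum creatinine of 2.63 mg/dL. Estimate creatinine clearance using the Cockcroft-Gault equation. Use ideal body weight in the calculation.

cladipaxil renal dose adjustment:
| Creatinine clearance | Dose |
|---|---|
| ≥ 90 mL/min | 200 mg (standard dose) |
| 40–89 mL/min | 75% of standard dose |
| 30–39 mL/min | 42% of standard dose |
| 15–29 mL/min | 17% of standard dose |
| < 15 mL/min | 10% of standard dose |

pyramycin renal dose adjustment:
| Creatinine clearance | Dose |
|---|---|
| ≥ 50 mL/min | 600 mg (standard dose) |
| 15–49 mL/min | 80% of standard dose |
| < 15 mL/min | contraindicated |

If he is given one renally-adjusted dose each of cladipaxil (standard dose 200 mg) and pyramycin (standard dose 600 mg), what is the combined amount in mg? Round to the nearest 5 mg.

515 mg

CrCl = (140 − 38) × 48.9 / (72 × 2.63) = 4987.8 / 189.36 ≈ 26.3 mL/min
CrCl ≈ 26 mL/min.
cladipaxil: 15–29 mL/min → 17% of 200 mg = 34 mg.
pyramycin: 15–49 mL/min → 80% of 600 mg = 480 mg.
Total = 34 + 480 = 514 mg.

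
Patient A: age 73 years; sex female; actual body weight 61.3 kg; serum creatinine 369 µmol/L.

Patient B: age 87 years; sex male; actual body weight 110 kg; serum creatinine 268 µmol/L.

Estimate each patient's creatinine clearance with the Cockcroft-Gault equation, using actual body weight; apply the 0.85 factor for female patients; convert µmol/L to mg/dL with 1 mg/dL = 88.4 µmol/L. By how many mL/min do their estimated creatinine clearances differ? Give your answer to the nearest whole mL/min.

15 mL/min

Patient A: SCr = 369 / 88.4 = 4.174 mg/dL
Patient A: CrCl = (140 − 73) × 61.3 / (72 × 4.174) × 0.85 = 4107.1 / 300.53 × 0.85 ≈ 11.6 mL/min
Patient B: SCr = 268 / 88.4 = 3.032 mg/dL
Patient B: CrCl = (140 − 87) × 110 / (72 × 3.032) = 5830.0 / 218.30 ≈ 26.7 mL/min
|11.6 − 26.7| = 15.1 mL/min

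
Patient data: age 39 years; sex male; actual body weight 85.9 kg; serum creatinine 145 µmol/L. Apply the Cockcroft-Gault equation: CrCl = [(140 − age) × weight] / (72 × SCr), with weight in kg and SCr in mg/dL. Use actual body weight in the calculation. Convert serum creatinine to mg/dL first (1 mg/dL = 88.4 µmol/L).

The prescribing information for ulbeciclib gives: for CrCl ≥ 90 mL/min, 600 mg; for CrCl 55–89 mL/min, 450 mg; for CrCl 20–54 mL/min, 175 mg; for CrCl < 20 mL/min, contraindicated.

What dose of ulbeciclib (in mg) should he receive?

SCr = 145 / 88.4 = 1.64 mg/dL
CrCl = (140 − 39) × 85.9 / (72 × 1.64) = 8675.9 / 118.08 ≈ 73.5 mL/min
CrCl ≈ 73 mL/min → bracket 55–89 mL/min.
Dose for this bracket: 450 mg.

450 mg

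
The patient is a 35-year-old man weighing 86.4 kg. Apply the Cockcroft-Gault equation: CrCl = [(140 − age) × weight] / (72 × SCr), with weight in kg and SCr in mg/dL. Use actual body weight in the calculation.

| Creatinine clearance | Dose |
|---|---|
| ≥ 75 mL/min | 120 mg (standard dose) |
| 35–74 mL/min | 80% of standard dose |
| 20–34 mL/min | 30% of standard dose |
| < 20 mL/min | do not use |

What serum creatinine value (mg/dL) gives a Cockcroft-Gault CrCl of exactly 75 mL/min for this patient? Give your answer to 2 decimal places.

1.68 mg/dL

Standard dose requires CrCl ≥ 75 mL/min.
Set (140 − 35) × 86.4 / (72 × SCr) = 75
SCr = (140 − 35) × 86.4 / (72 × 75) = 1.680 mg/dL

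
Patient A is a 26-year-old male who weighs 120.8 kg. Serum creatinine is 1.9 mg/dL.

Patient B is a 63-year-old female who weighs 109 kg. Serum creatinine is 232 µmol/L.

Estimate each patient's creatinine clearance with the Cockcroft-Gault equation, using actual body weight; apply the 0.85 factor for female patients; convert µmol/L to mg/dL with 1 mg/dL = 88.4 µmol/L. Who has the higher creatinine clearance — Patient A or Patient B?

Patient A: CrCl = (140 − 26) × 120.8 / (72 × 1.9) = 13771.2 / 136.80 ≈ 100.7 mL/min
Patient B: SCr = 232 / 88.4 = 2.624 mg/dL
Patient B: CrCl = (140 − 63) × 109 / (72 × 2.624) × 0.85 = 8393.0 / 188.93 × 0.85 ≈ 37.8 mL/min
100.7 vs 37.8 mL/min → Patient A is higher.

Patient A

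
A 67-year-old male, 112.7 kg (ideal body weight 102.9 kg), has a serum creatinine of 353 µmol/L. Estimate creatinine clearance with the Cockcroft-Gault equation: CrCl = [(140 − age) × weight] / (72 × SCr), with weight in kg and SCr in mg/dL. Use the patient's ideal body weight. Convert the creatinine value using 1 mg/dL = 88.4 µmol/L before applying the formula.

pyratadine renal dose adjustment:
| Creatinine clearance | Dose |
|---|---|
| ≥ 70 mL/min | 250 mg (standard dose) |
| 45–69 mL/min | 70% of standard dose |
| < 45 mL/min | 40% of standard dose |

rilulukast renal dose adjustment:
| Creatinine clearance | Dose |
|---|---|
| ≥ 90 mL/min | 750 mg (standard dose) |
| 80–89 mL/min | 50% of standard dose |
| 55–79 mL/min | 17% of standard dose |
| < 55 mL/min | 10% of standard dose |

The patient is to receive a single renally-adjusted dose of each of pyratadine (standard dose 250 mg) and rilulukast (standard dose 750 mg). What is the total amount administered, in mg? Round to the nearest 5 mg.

175 mg

SCr = 353 / 88.4 = 3.993 mg/dL
CrCl = (140 − 67) × 102.9 / (72 × 3.993) = 7511.7 / 287.50 ≈ 26.1 mL/min
CrCl ≈ 26 mL/min.
pyratadine: < 45 mL/min → 40% of 250 mg = 100 mg.
rilulukast: < 55 mL/min → 10% of 750 mg = 75 mg.
Total = 100 + 75 = 175 mg.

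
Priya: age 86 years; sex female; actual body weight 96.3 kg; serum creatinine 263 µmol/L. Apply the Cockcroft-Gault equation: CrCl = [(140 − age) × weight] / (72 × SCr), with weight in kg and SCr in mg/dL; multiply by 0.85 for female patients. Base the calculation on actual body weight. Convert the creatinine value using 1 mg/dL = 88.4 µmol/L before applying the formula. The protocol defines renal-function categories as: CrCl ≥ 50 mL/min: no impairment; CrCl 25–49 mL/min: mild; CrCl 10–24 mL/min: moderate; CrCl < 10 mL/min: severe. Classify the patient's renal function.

SCr = 263 / 88.4 = 2.975 mg/dL
CrCl = (140 − 86) × 96.3 / (72 × 2.975) × 0.85 = 5200.2 / 214.20 × 0.85 ≈ 20.6 mL/min
21 mL/min falls in the 'moderate' range.

moderate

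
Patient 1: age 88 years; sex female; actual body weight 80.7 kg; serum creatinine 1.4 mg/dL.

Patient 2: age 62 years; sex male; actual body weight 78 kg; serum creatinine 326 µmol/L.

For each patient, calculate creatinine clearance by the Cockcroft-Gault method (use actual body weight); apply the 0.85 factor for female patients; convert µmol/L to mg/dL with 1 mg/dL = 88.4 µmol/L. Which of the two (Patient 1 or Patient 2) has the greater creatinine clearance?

Patient 1: CrCl = (140 − 88) × 80.7 / (72 × 1.4) × 0.85 = 4196.4 / 100.80 × 0.85 ≈ 35.4 mL/min
Patient 2: SCr = 326 / 88.4 = 3.688 mg/dL
Patient 2: CrCl = (140 − 62) × 78 / (72 × 3.688) = 6084.0 / 265.54 ≈ 22.9 mL/min
35.4 vs 22.9 mL/min → Patient 1 is higher.

Patient 1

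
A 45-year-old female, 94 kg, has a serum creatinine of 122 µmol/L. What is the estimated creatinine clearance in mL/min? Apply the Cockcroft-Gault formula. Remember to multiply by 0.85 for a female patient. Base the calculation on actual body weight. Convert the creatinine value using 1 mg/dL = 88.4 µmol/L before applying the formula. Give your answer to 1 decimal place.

76.4 mL/min

SCr = 122 / 88.4 = 1.38 mg/dL
CrCl = (140 − 45) × 94 / (72 × 1.38) × 0.85 = 8930.0 / 99.36 × 0.85 ≈ 76.4 mL/min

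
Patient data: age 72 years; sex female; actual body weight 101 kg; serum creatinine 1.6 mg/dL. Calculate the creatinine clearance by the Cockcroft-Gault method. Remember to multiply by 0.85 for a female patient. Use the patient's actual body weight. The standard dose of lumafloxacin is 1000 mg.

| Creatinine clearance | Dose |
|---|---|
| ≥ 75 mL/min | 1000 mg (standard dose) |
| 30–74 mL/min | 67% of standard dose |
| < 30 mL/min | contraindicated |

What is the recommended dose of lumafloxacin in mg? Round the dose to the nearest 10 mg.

CrCl = (140 − 72) × 101 / (72 × 1.6) × 0.85 = 6868.0 / 115.20 × 0.85 ≈ 50.7 mL/min
CrCl ≈ 51 mL/min → bracket 30–74 mL/min.
67% of 1000 mg = 670 mg

670 mg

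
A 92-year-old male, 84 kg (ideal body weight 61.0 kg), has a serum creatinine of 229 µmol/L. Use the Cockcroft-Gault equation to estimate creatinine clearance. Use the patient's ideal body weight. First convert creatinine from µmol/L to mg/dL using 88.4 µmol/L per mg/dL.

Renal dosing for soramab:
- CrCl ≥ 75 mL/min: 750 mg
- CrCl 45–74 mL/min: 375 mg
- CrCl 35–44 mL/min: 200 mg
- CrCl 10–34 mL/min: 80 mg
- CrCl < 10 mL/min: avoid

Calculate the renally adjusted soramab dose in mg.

80 mg

SCr = 229 / 88.4 = 2.59 mg/dL
CrCl = (140 − 92) × 61 / (72 × 2.59) = 2928.0 / 186.48 ≈ 15.7 mL/min
CrCl ≈ 16 mL/min → bracket 10–34 mL/min.
Dose for this bracket: 80 mg.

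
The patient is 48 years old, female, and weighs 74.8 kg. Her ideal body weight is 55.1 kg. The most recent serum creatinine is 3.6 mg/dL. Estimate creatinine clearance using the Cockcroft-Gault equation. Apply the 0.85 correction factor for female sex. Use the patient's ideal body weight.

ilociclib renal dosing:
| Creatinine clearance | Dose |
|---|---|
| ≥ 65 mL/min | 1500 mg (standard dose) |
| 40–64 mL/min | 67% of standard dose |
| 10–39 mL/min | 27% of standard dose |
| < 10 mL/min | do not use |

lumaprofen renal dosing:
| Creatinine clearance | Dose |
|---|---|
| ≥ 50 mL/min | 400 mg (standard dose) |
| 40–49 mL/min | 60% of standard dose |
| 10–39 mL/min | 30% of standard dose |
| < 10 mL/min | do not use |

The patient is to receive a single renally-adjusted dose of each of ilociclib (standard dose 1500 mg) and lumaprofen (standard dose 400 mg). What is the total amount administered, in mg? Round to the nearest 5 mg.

CrCl = (140 − 48) × 55.1 / (72 × 3.6) × 0.85 = 5069.2 / 259.20 × 0.85 ≈ 16.6 mL/min
CrCl ≈ 17 mL/min.
ilociclib: 10–39 mL/min → 27% of 1500 mg = 405 mg.
lumaprofen: 10–39 mL/min → 30% of 400 mg = 120 mg.
Total = 405 + 120 = 525 mg.

525 mg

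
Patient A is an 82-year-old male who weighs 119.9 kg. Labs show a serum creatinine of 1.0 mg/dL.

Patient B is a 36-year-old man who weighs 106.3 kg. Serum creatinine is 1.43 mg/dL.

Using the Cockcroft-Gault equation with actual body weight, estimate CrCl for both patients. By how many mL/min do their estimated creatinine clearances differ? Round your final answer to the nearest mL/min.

11 mL/min

Patient A: CrCl = (140 − 82) × 119.9 / (72 × 1) = 6954.2 / 72.00 ≈ 96.6 mL/min
Patient B: CrCl = (140 − 36) × 106.3 / (72 × 1.43) = 11055.2 / 102.96 ≈ 107.4 mL/min
|96.6 − 107.4| = 10.8 mL/min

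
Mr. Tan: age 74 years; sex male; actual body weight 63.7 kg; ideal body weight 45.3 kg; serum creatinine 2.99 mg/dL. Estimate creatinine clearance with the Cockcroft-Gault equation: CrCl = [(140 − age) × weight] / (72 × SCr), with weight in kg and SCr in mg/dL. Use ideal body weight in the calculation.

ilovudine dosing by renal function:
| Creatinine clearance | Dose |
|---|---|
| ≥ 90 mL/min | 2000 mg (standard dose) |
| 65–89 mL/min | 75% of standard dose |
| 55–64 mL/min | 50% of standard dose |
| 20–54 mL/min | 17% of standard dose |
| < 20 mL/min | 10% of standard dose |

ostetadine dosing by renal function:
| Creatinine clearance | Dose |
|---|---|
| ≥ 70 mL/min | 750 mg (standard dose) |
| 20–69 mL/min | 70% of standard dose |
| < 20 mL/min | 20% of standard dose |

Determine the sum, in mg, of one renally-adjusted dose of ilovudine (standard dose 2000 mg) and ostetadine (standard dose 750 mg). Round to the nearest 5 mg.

CrCl = (140 − 74) × 45.3 / (72 × 2.99) = 2989.8 / 215.28 ≈ 13.9 mL/min
CrCl ≈ 14 mL/min.
ilovudine: < 20 mL/min → 10% of 2000 mg = 200 mg.
ostetadine: < 20 mL/min → 20% of 750 mg = 150 mg.
Total = 200 + 150 = 350 mg.

350 mg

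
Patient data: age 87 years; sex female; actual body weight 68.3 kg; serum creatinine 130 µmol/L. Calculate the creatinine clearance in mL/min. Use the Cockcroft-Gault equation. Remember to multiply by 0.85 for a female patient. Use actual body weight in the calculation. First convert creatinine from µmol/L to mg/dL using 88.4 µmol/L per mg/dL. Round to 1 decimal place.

29.1 mL/min

SCr = 130 / 88.4 = 1.471 mg/dL
CrCl = (140 − 87) × 68.3 / (72 × 1.471) × 0.85 = 3619.9 / 105.91 × 0.85 ≈ 29.1 mL/min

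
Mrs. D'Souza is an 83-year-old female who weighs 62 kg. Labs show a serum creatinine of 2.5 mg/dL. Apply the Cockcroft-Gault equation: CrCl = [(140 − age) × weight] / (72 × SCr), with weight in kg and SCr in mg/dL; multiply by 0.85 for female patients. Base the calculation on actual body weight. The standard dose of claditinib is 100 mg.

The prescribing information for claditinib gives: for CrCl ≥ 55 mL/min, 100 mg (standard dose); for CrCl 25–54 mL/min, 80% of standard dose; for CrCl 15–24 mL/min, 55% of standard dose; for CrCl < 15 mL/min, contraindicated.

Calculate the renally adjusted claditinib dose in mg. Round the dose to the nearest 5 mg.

55 mg

CrCl = (140 − 83) × 62 / (72 × 2.5) × 0.85 = 3534.0 / 180.00 × 0.85 ≈ 16.7 mL/min
CrCl ≈ 17 mL/min → bracket 15–24 mL/min.
55% of 100 mg = 55 mg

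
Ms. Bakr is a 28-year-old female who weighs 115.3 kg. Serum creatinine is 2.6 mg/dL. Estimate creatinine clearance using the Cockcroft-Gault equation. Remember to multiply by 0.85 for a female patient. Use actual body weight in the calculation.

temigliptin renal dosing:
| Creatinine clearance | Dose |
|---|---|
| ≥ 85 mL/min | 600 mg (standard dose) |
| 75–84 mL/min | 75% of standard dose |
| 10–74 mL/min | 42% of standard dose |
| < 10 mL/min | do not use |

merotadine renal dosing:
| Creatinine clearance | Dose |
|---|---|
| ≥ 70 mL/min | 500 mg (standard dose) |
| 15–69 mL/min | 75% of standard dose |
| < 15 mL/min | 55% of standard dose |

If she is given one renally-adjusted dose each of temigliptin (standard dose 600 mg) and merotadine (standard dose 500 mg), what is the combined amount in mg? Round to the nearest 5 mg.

CrCl = (140 − 28) × 115.3 / (72 × 2.6) × 0.85 = 12913.6 / 187.20 × 0.85 ≈ 58.6 mL/min
CrCl ≈ 59 mL/min.
temigliptin: 10–74 mL/min → 42% of 600 mg = 252 mg.
merotadine: 15–69 mL/min → 75% of 500 mg = 375 mg.
Total = 252 + 375 = 627 mg.

625 mg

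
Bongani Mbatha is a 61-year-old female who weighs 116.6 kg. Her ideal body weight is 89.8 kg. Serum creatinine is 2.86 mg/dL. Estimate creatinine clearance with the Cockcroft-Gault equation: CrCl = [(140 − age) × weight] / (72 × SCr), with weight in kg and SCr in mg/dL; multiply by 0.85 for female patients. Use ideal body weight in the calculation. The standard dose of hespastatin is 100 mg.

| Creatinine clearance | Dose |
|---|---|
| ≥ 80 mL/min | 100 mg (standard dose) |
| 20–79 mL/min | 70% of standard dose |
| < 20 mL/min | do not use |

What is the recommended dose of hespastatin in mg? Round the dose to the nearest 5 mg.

70 mg

CrCl = (140 − 61) × 89.8 / (72 × 2.86) × 0.85 = 7094.2 / 205.92 × 0.85 ≈ 29.3 mL/min
CrCl ≈ 29 mL/min → bracket 20–79 mL/min.
70% of 100 mg = 70 mg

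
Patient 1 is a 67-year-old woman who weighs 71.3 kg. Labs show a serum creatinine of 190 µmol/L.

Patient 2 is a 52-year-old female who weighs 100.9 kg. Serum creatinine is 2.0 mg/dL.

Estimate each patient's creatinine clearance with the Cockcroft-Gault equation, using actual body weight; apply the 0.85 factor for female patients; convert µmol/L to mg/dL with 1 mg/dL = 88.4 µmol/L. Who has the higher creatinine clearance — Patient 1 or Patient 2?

Patient 2

Patient 1: SCr = 190 / 88.4 = 2.149 mg/dL
Patient 1: CrCl = (140 − 67) × 71.3 / (72 × 2.149) × 0.85 = 5204.9 / 154.73 × 0.85 ≈ 28.6 mL/min
Patient 2: CrCl = (140 − 52) × 100.9 / (72 × 2) × 0.85 = 8879.2 / 144.00 × 0.85 ≈ 52.4 mL/min
28.6 vs 52.4 mL/min → Patient 2 is higher.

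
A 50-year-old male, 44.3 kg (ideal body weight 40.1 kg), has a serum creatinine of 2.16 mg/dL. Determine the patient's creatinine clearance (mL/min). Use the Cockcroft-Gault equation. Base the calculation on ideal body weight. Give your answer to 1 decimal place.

23.2 mL/min

CrCl = (140 − 50) × 40.1 / (72 × 2.16) = 3609.0 / 155.52 ≈ 23.2 mL/min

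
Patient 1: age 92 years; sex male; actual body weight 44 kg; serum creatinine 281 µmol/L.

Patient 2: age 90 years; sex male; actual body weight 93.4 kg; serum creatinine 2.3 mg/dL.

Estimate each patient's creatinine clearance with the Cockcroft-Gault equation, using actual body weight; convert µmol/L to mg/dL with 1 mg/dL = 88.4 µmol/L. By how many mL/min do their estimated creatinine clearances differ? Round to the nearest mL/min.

19 mL/min

Patient 1: SCr = 281 / 88.4 = 3.179 mg/dL
Patient 1: CrCl = (140 − 92) × 44 / (72 × 3.179) = 2112.0 / 228.89 ≈ 9.2 mL/min
Patient 2: CrCl = (140 − 90) × 93.4 / (72 × 2.3) = 4670.0 / 165.60 ≈ 28.2 mL/min
|9.2 − 28.2| = 19.0 mL/min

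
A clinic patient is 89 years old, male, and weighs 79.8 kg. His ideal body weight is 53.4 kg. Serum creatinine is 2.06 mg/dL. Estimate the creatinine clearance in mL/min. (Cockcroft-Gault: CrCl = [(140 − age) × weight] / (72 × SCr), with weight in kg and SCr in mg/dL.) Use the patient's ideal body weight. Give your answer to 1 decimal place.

CrCl = (140 − 89) × 53.4 / (72 × 2.06) = 2723.4 / 148.32 ≈ 18.4 mL/min

18.4 mL/min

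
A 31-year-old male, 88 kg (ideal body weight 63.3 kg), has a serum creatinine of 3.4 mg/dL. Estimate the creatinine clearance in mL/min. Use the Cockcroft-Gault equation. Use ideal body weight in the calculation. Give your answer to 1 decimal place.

28.2 mL/min

CrCl = (140 − 31) × 63.3 / (72 × 3.4) = 6899.7 / 244.80 ≈ 28.2 mL/min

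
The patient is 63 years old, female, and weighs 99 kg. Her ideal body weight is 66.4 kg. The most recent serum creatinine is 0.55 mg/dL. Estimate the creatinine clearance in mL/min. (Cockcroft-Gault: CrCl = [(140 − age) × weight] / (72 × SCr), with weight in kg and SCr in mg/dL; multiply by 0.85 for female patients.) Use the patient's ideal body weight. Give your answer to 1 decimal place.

109.7 mL/min

CrCl = (140 − 63) × 66.4 / (72 × 0.55) × 0.85 = 5112.8 / 39.60 × 0.85 ≈ 109.7 mL/min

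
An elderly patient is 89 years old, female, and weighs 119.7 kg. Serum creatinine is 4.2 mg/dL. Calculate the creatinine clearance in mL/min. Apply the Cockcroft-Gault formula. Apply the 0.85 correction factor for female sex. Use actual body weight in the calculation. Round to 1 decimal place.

17.2 mL/min

CrCl = (140 − 89) × 119.7 / (72 × 4.2) × 0.85 = 6104.7 / 302.40 × 0.85 ≈ 17.2 mL/min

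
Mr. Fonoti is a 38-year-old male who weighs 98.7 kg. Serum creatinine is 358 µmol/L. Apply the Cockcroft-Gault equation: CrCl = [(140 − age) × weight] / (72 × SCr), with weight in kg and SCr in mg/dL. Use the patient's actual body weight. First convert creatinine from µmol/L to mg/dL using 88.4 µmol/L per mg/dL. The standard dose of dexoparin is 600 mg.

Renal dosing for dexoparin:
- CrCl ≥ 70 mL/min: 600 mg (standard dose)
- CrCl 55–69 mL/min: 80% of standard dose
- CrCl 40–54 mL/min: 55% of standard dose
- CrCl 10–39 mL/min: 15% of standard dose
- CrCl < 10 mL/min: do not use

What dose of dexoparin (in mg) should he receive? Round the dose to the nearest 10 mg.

90 mg

SCr = 358 / 88.4 = 4.05 mg/dL
CrCl = (140 − 38) × 98.7 / (72 × 4.05) = 10067.4 / 291.60 ≈ 34.5 mL/min
CrCl ≈ 35 mL/min → bracket 10–39 mL/min.
15% of 600 mg = 90 mg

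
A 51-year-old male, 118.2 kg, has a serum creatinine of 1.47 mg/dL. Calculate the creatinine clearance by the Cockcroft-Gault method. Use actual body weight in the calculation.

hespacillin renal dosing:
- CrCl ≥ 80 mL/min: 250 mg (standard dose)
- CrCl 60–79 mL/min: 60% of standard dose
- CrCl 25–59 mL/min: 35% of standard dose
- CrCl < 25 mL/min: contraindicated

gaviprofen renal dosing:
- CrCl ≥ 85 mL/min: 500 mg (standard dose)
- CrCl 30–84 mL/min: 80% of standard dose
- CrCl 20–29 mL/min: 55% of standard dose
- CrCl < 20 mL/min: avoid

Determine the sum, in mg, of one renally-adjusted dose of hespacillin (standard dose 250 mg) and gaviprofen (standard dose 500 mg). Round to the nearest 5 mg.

750 mg

CrCl = (140 − 51) × 118.2 / (72 × 1.47) = 10519.8 / 105.84 ≈ 99.4 mL/min
CrCl ≈ 99 mL/min.
hespacillin: ≥ 80 mL/min → 100% of 250 mg = 250 mg.
gaviprofen: ≥ 85 mL/min → 100% of 500 mg = 500 mg.
Total = 250 + 500 = 750 mg.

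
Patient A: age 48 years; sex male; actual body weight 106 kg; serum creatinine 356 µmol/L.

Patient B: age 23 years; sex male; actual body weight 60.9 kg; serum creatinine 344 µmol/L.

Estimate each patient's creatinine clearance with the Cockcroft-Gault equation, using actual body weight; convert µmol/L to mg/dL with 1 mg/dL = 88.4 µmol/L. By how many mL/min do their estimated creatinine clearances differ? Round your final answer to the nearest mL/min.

8 mL/min

Patient A: SCr = 356 / 88.4 = 4.027 mg/dL
Patient A: CrCl = (140 − 48) × 106 / (72 × 4.027) = 9752.0 / 289.94 ≈ 33.6 mL/min
Patient B: SCr = 344 / 88.4 = 3.891 mg/dL
Patient B: CrCl = (140 − 23) × 60.9 / (72 × 3.891) = 7125.3 / 280.15 ≈ 25.4 mL/min
|33.6 − 25.4| = 8.2 mL/min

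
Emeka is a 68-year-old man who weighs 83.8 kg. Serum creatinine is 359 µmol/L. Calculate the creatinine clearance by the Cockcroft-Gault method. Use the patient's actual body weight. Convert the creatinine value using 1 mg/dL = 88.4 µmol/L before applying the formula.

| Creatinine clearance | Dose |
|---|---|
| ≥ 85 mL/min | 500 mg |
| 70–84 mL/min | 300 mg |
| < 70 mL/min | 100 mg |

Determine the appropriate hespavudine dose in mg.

SCr = 359 / 88.4 = 4.061 mg/dL
CrCl = (140 − 68) × 83.8 / (72 × 4.061) = 6033.6 / 292.39 ≈ 20.6 mL/min
CrCl ≈ 21 mL/min → bracket < 70 mL/min.
Dose for this bracket: 100 mg.

100 mg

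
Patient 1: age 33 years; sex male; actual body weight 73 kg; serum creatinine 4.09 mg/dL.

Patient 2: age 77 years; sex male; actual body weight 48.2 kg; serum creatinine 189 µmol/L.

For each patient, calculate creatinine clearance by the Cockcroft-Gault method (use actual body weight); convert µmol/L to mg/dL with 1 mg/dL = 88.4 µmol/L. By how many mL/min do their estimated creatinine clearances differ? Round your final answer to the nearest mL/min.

7 mL/min

Patient 1: CrCl = (140 − 33) × 73 / (72 × 4.09) = 7811.0 / 294.48 ≈ 26.5 mL/min
Patient 2: SCr = 189 / 88.4 = 2.138 mg/dL
Patient 2: CrCl = (140 − 77) × 48.2 / (72 × 2.138) = 3036.6 / 153.94 ≈ 19.7 mL/min
|26.5 − 19.7| = 6.8 mL/min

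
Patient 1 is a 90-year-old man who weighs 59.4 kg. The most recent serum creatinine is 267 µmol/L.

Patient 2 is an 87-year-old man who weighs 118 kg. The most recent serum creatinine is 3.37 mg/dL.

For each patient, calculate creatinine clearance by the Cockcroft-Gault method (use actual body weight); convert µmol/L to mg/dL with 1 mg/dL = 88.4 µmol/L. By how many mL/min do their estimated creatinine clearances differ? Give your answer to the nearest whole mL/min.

Patient 1: SCr = 267 / 88.4 = 3.02 mg/dL
Patient 1: CrCl = (140 − 90) × 59.4 / (72 × 3.02) = 2970.0 / 217.44 ≈ 13.7 mL/min
Patient 2: CrCl = (140 − 87) × 118 / (72 × 3.37) = 6254.0 / 242.64 ≈ 25.8 mL/min
|13.7 − 25.8| = 12.1 mL/min

12 mL/min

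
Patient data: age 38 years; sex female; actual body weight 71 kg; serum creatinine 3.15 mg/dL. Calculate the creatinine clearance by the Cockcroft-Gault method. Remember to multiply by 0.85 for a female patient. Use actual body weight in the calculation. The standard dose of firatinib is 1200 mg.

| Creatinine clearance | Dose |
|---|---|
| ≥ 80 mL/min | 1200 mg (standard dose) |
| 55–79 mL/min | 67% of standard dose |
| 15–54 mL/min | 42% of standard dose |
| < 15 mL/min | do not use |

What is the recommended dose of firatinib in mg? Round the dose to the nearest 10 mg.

CrCl = (140 − 38) × 71 / (72 × 3.15) × 0.85 = 7242.0 / 226.80 × 0.85 ≈ 27.1 mL/min
CrCl ≈ 27 mL/min → bracket 15–54 mL/min.
42% of 1200 mg = 504 mg → 500 mg

500 mg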